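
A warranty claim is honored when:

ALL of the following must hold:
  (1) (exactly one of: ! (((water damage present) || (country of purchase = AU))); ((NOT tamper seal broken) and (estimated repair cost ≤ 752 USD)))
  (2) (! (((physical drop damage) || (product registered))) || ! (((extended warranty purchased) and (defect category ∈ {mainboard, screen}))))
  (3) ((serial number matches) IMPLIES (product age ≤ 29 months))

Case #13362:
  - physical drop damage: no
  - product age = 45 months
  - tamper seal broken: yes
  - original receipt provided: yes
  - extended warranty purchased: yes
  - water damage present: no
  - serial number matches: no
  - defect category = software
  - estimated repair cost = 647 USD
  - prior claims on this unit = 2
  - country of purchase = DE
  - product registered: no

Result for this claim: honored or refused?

Honored

Atomic conditions:
  water damage present: no → false
  country of purchase = AU: DE == AU is false
  NOT tamper seal broken: yes → false
  estimated repair cost ≤ 752 USD: 647 ≤ 752 is true
  physical drop damage: no → false
  product registered: no → false
  extended warranty purchased: yes → true
  defect category ∈ {mainboard, screen}: software is not in the set → false
  serial number matches: no → false
  product age ≤ 29 months: 45 ≤ 29 is false
Combine:
[1.1.1] false OR false = false
[1.1] NOT false = true
[1.2] false AND true = false
[1] exactly-one(true, false) = true
[2.1.1] false OR false = false
[2.1] NOT false = true
[2.2.1] true AND false = false
[2.2] NOT false = true
[2] true OR true = true
[3] false → false (antecedent false ⇒ implication holds) = true
[root] true AND true AND true = true
Overall: true → honored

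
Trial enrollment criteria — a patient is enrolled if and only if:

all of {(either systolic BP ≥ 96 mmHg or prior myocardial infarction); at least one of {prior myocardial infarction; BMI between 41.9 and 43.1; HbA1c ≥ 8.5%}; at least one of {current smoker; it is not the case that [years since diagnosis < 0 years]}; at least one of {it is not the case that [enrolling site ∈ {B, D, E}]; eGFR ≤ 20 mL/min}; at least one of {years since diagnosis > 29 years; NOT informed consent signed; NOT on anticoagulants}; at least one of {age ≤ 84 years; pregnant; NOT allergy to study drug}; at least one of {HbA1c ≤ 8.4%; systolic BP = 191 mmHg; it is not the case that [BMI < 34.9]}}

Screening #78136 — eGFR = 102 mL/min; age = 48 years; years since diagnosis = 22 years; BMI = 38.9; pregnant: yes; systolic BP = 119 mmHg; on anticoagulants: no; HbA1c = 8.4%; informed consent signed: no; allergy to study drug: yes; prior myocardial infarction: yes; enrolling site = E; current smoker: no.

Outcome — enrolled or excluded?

Atomic conditions:
  systolic BP ≥ 96 mmHg: 119 ≥ 96 is true
  prior myocardial infarction: yes → true
  BMI between 41.9 and 43.1: 38.9 in [41.9, 43.1] is false
  HbA1c ≥ 8.5%: 8.4 ≥ 8.5 is false
  current smoker: no → false
  years since diagnosis < 0 years: 22 < 0 is false
  enrolling site ∈ {B, D, E}: E is in the set → true
  eGFR ≤ 20 mL/min: 102 ≤ 20 is false
  years since diagnosis > 29 years: 22 > 29 is false
  NOT informed consent signed: no → true
  NOT on anticoagulants: no → true
  age ≤ 84 years: 48 ≤ 84 is true
  pregnant: yes → true
  NOT allergy to study drug: yes → false
  HbA1c ≤ 8.4%: 8.4 ≤ 8.4 is true
  systolic BP = 191 mmHg: 119 == 191 is false
  BMI < 34.9: 38.9 < 34.9 is false
Combine:
[1] true OR true = true
[2] true OR false OR false = true
[3.2] NOT false = true
[3] false OR true = true
[4.1] NOT true = false
[4] false OR false = false
[5] false OR true OR true = true
[6] true OR true OR false = true
[7.3] NOT false = true
[7] true OR false OR true = true
[root] true AND true AND true AND false AND true AND true AND true = false
Overall: false → excluded

Excluded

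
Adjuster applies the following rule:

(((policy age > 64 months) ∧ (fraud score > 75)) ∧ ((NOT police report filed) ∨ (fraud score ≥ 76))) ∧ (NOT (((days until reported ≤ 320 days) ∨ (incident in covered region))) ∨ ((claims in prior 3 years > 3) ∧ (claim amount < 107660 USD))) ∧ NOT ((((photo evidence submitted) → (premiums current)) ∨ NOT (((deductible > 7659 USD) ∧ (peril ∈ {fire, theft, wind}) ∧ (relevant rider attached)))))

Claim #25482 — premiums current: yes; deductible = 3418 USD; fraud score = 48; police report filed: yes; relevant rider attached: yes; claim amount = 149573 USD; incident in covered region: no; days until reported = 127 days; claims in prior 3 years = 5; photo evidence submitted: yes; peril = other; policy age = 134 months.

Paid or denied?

Atomic conditions:
  policy age > 64 months: 134 > 64 is true
  fraud score > 75: 48 > 75 is false
  NOT police report filed: yes → false
  fraud score ≥ 76: 48 ≥ 76 is false
  days until reported ≤ 320 days: 127 ≤ 320 is true
  incident in covered region: no → false
  claims in prior 3 years > 3: 5 > 3 is true
  claim amount < 107660 USD: 149573 < 107660 is false
  photo evidence submitted: yes → true
  premiums current: yes → true
  deductible > 7659 USD: 3418 > 7659 is false
  peril ∈ {fire, theft, wind}: other is not in the set → false
  relevant rider attached: yes → true
Combine:
[1.1] true AND false = false
[1.2] false OR false = false
[1] false AND false = false
[2.1.1] true OR false = true
[2.1] NOT true = false
[2.2] true AND false = false
[2] false OR false = false
[3.1.1] true → true = true
[3.1.2.1] false AND false AND true = false
[3.1.2] NOT false = true
[3.1] true OR true = true
[3] NOT true = false
[root] false AND false AND false = false
Overall: false → denied

Denied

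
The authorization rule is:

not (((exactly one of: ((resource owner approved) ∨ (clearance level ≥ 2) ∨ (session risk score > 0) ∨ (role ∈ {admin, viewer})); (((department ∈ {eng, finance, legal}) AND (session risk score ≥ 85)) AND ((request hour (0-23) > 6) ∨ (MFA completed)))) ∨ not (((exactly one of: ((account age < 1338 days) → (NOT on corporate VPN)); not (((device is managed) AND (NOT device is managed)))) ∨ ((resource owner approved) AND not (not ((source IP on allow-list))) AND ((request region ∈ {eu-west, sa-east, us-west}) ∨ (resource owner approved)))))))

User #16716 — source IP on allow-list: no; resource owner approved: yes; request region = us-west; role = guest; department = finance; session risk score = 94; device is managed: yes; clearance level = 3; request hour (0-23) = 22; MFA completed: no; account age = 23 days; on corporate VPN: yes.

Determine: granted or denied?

Granted

Atomic conditions:
  resource owner approved: yes → true
  clearance level ≥ 2: 3 ≥ 2 is true
  session risk score > 0: 94 > 0 is true
  role ∈ {admin, viewer}: guest is not in the set → false
  department ∈ {eng, finance, legal}: finance is in the set → true
  session risk score ≥ 85: 94 ≥ 85 is true
  request hour (0-23) > 6: 22 > 6 is true
  MFA completed: no → false
  account age < 1338 days: 23 < 1338 is true
  NOT on corporate VPN: yes → false
  device is managed: yes → true
  NOT device is managed: yes → false
  source IP on allow-list: no → false
  request region ∈ {eu-west, sa-east, us-west}: us-west is in the set → true
Combine:
[1.1.1] true OR true OR true OR false = true
[1.1.2.1] true AND true = true
[1.1.2.2] true OR false = true
[1.1.2] true AND true = true
[1.1] exactly-one(true, true) = false
[1.2.1.1.1] true → false = false
[1.2.1.1.2.1] true AND false = false
[1.2.1.1.2] NOT false = true
[1.2.1.1] exactly-one(false, true) = true
[1.2.1.2.2.1] NOT false = true
[1.2.1.2.2] NOT true = false
[1.2.1.2.3] true OR true = true
[1.2.1.2] true AND false AND true = false
[1.2.1] true OR false = true
[1.2] NOT true = false
[1] false OR false = false
[root] NOT false = true
Overall: true → granted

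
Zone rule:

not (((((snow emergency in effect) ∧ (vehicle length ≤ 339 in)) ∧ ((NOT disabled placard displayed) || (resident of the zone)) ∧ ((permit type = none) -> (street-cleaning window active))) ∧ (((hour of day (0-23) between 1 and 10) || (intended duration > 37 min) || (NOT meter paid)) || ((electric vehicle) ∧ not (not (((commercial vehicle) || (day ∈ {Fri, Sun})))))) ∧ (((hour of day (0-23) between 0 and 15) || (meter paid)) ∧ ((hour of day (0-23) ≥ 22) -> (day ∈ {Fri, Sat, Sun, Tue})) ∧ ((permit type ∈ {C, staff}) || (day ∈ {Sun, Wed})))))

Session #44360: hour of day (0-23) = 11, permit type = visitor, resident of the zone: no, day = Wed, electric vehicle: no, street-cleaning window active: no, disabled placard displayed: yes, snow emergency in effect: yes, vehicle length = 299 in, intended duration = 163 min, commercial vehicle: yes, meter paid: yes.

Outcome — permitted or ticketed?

Permitted

Atomic conditions:
  snow emergency in effect: yes → true
  vehicle length ≤ 339 in: 299 ≤ 339 is true
  NOT disabled placard displayed: yes → false
  resident of the zone: no → false
  permit type = none: visitor == none is false
  street-cleaning window active: no → false
  hour of day (0-23) between 1 and 10: 11 in [1, 10] is false
  intended duration > 37 min: 163 > 37 is true
  NOT meter paid: yes → false
  electric vehicle: no → false
  commercial vehicle: yes → true
  day ∈ {Fri, Sun}: Wed is not in the set → false
  hour of day (0-23) between 0 and 15: 11 in [0, 15] is true
  meter paid: yes → true
  hour of day (0-23) ≥ 22: 11 ≥ 22 is false
  day ∈ {Fri, Sat, Sun, Tue}: Wed is not in the set → false
  permit type ∈ {C, staff}: visitor is not in the set → false
  day ∈ {Sun, Wed}: Wed is in the set → true
Combine:
[1.1.1] true AND true = true
[1.1.2] false OR false = false
[1.1.3] false → false (antecedent false ⇒ implication holds) = true
[1.1] true AND false AND true = false
[1.2.1] false OR true OR false = true
[1.2.2.2.1.1] true OR false = true
[1.2.2.2.1] NOT true = false
[1.2.2.2] NOT false = true
[1.2.2] false AND true = false
[1.2] true OR false = true
[1.3.1] true OR true = true
[1.3.2] false → false (antecedent false ⇒ implication holds) = true
[1.3.3] false OR true = true
[1.3] true AND true AND true = true
[1] false AND true AND true = false
[root] NOT false = true
Overall: true → permitted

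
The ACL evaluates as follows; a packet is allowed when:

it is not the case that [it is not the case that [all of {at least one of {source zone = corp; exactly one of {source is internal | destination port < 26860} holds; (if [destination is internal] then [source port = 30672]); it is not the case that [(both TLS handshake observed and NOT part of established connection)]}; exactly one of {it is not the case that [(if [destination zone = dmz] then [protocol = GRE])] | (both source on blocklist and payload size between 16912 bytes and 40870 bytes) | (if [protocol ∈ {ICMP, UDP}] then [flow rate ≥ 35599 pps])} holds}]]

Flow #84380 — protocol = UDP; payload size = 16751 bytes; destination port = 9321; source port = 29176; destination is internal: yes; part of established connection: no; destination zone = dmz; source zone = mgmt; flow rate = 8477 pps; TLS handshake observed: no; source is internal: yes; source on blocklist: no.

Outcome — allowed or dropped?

Atomic conditions:
  source zone = corp: mgmt == corp is false
  source is internal: yes → true
  destination port < 26860: 9321 < 26860 is true
  destination is internal: yes → true
  source port = 30672: 29176 == 30672 is false
  TLS handshake observed: no → false
  NOT part of established connection: no → true
  destination zone = dmz: dmz == dmz is true
  protocol = GRE: UDP == GRE is false
  source on blocklist: no → false
  payload size between 16912 bytes and 40870 bytes: 16751 in [16912, 40870] is false
  protocol ∈ {ICMP, UDP}: UDP is in the set → true
  flow rate ≥ 35599 pps: 8477 ≥ 35599 is false
Combine:
[1.1.1.2] exactly-one(true, true) = false
[1.1.1.3] true → false = false
[1.1.1.4.1] false AND true = false
[1.1.1.4] NOT false = true
[1.1.1] false OR false OR false OR true = true
[1.1.2.1.1] true → false = false
[1.1.2.1] NOT false = true
[1.1.2.2] false AND false = false
[1.1.2.3] true → false = false
[1.1.2] exactly-one(true, false, false) = true
[1.1] true AND true = true
[1] NOT true = false
[root] NOT false = true
Overall: true → allowed

Allowed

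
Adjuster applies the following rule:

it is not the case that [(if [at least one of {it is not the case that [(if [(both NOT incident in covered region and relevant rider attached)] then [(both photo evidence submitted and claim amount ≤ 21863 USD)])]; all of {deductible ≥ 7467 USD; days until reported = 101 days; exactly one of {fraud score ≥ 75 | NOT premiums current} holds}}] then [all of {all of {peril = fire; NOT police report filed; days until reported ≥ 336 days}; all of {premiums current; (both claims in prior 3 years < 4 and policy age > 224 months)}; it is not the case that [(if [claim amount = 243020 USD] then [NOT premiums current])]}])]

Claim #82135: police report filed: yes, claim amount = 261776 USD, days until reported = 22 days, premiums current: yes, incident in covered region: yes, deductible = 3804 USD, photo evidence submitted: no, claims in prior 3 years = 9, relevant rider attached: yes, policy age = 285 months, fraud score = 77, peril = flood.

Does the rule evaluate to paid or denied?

Denied

Atomic conditions:
  NOT incident in covered region: yes → false
  relevant rider attached: yes → true
  photo evidence submitted: no → false
  claim amount ≤ 21863 USD: 261776 ≤ 21863 is false
  deductible ≥ 7467 USD: 3804 ≥ 7467 is false
  days until reported = 101 days: 22 == 101 is false
  fraud score ≥ 75: 77 ≥ 75 is true
  NOT premiums current: yes → false
  peril = fire: flood == fire is false
  NOT police report filed: yes → false
  days until reported ≥ 336 days: 22 ≥ 336 is false
  premiums current: yes → true
  claims in prior 3 years < 4: 9 < 4 is false
  policy age > 224 months: 285 > 224 is true
  claim amount = 243020 USD: 261776 == 243020 is false
Combine:
[1.1.1.1.1] false AND true = false
[1.1.1.1.2] false AND false = false
[1.1.1.1] false → false (antecedent false ⇒ implication holds) = true
[1.1.1] NOT true = false
[1.1.2.3] exactly-one(true, false) = true
[1.1.2] false AND false AND true = false
[1.1] false OR false = false
[1.2.1] false AND false AND false = false
[1.2.2.2] false AND true = false
[1.2.2] true AND false = false
[1.2.3.1] false → false (antecedent false ⇒ implication holds) = true
[1.2.3] NOT true = false
[1.2] false AND false AND false = false
[1] false → false (antecedent false ⇒ implication holds) = true
[root] NOT true = false
Overall: false → denied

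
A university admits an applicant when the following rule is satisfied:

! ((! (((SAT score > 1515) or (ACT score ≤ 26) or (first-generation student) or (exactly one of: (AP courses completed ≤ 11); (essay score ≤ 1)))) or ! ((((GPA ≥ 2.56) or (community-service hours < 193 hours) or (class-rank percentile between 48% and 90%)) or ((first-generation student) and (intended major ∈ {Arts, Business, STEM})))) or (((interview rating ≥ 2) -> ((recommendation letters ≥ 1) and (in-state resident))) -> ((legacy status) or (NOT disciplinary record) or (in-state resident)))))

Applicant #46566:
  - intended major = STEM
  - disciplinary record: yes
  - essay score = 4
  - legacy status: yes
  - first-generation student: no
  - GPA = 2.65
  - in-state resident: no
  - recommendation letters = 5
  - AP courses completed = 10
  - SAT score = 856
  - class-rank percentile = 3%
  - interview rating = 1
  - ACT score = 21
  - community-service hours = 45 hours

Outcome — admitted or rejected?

Rejected

Atomic conditions:
  SAT score > 1515: 856 > 1515 is false
  ACT score ≤ 26: 21 ≤ 26 is true
  first-generation student: no → false
  AP courses completed ≤ 11: 10 ≤ 11 is true
  essay score ≤ 1: 4 ≤ 1 is false
  GPA ≥ 2.56: 2.65 ≥ 2.56 is true
  community-service hours < 193 hours: 45 < 193 is true
  class-rank percentile between 48% and 90%: 3 in [48, 90] is false
  intended major ∈ {Arts, Business, STEM}: STEM is in the set → true
  interview rating ≥ 2: 1 ≥ 2 is false
  recommendation letters ≥ 1: 5 ≥ 1 is true
  in-state resident: no → false
  legacy status: yes → true
  NOT disciplinary record: yes → false
Combine:
[1.1.1.4] exactly-one(true, false) = true
[1.1.1] false OR true OR false OR true = true
[1.1] NOT true = false
[1.2.1.1] true OR true OR false = true
[1.2.1.2] false AND true = false
[1.2.1] true OR false = true
[1.2] NOT true = false
[1.3.1.2] true AND false = false
[1.3.1] false → false (antecedent false ⇒ implication holds) = true
[1.3.2] true OR false OR false = true
[1.3] true → true = true
[1] false OR false OR true = true
[root] NOT true = false
Overall: false → rejected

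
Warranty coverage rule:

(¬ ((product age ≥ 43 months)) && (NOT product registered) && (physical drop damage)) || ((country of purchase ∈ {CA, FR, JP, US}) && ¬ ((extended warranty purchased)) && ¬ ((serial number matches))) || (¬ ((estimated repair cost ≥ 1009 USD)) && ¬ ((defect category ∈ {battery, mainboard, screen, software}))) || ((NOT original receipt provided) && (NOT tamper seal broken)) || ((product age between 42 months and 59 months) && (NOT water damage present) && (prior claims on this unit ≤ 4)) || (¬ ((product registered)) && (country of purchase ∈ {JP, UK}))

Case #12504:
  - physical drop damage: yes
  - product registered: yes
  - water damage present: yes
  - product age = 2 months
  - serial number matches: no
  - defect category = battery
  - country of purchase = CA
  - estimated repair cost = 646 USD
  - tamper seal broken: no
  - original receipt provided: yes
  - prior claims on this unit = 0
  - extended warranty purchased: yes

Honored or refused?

Atomic conditions:
  product age ≥ 43 months: 2 ≥ 43 is false
  NOT product registered: yes → false
  physical drop damage: yes → true
  country of purchase ∈ {CA, FR, JP, US}: CA is in the set → true
  extended warranty purchased: yes → true
  serial number matches: no → false
  estimated repair cost ≥ 1009 USD: 646 ≥ 1009 is false
  defect category ∈ {battery, mainboard, screen, software}: battery is in the set → true
  NOT original receipt provided: yes → false
  NOT tamper seal broken: no → true
  product age between 42 months and 59 months: 2 in [42, 59] is false
  NOT water damage present: yes → false
  prior claims on this unit ≤ 4: 0 ≤ 4 is true
  product registered: yes → true
  country of purchase ∈ {JP, UK}: CA is not in the set → false
Combine:
[1.1] NOT false = true
[1] true AND false AND true = false
[2.2] NOT true = false
[2.3] NOT false = true
[2] true AND false AND true = false
[3.1] NOT false = true
[3.2] NOT true = false
[3] true AND false = false
[4] false AND true = false
[5] false AND false AND true = false
[6.1] NOT true = false
[6] false AND false = false
[root] false OR false OR false OR false OR false OR false = false
Overall: false → refused

Refused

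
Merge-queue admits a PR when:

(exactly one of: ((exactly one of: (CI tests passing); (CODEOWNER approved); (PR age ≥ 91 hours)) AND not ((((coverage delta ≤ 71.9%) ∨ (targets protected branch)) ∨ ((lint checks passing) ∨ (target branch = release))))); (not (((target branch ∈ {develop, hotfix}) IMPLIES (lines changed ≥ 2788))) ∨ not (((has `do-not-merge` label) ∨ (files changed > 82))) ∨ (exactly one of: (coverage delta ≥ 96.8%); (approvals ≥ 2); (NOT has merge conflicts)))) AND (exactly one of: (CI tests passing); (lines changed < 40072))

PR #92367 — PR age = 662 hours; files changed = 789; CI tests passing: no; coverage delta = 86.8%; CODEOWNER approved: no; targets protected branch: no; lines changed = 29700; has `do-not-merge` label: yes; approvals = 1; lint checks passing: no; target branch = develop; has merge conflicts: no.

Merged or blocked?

Blocked

Atomic conditions:
  CI tests passing: no → false
  CODEOWNER approved: no → false
  PR age ≥ 91 hours: 662 ≥ 91 is true
  coverage delta ≤ 71.9%: 86.8 ≤ 71.9 is false
  targets protected branch: no → false
  lint checks passing: no → false
  target branch = release: develop == release is false
  target branch ∈ {develop, hotfix}: develop is in the set → true
  lines changed ≥ 2788: 29700 ≥ 2788 is true
  has `do-not-merge` label: yes → true
  files changed > 82: 789 > 82 is true
  coverage delta ≥ 96.8%: 86.8 ≥ 96.8 is false
  approvals ≥ 2: 1 ≥ 2 is false
  NOT has merge conflicts: no → true
  lines changed < 40072: 29700 < 40072 is true
Combine:
[1.1.1] exactly-one(false, false, true) = true
[1.1.2.1.1] false OR false = false
[1.1.2.1.2] false OR false = false
[1.1.2.1] false OR false = false
[1.1.2] NOT false = true
[1.1] true AND true = true
[1.2.1.1] true → true = true
[1.2.1] NOT true = false
[1.2.2.1] true OR true = true
[1.2.2] NOT true = false
[1.2.3] exactly-one(false, false, true) = true
[1.2] false OR false OR true = true
[1] exactly-one(true, true) = false
[2] exactly-one(false, true) = true
[root] false AND true = false
Overall: false → blocked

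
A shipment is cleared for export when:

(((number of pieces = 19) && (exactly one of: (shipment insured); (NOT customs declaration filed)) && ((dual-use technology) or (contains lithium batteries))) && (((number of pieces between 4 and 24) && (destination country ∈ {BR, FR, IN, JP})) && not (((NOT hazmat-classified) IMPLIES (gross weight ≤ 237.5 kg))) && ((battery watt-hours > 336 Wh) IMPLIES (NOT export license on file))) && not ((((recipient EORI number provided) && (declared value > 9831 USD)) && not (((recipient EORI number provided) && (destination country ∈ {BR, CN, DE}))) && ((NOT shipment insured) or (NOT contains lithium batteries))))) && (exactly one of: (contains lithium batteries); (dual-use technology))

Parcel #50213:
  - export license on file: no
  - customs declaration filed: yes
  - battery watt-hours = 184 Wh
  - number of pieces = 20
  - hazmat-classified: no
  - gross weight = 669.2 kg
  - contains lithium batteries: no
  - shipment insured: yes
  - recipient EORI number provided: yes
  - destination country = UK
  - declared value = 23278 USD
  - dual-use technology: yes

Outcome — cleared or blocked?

Blocked

Atomic conditions:
  number of pieces = 19: 20 == 19 is false
  shipment insured: yes → true
  NOT customs declaration filed: yes → false
  dual-use technology: yes → true
  contains lithium batteries: no → false
  number of pieces between 4 and 24: 20 in [4, 24] is true
  destination country ∈ {BR, FR, IN, JP}: UK is not in the set → false
  NOT hazmat-classified: no → true
  gross weight ≤ 237.5 kg: 669.2 ≤ 237.5 is false
  battery watt-hours > 336 Wh: 184 > 336 is false
  NOT export license on file: no → true
  recipient EORI number provided: yes → true
  declared value > 9831 USD: 23278 > 9831 is true
  destination country ∈ {BR, CN, DE}: UK is not in the set → false
  NOT shipment insured: yes → false
  NOT contains lithium batteries: no → true
Combine:
[1.1.2] exactly-one(true, false) = true
[1.1.3] true OR false = true
[1.1] false AND true AND true = false
[1.2.1] true AND false = false
[1.2.2.1] true → false = false
[1.2.2] NOT false = true
[1.2.3] false → true (antecedent false ⇒ implication holds) = true
[1.2] false AND true AND true = false
[1.3.1.1] true AND true = true
[1.3.1.2.1] true AND false = false
[1.3.1.2] NOT false = true
[1.3.1.3] false OR true = true
[1.3.1] true AND true AND true = true
[1.3] NOT true = false
[1] false AND false AND false = false
[2] exactly-one(false, true) = true
[root] false AND true = false
Overall: false → blocked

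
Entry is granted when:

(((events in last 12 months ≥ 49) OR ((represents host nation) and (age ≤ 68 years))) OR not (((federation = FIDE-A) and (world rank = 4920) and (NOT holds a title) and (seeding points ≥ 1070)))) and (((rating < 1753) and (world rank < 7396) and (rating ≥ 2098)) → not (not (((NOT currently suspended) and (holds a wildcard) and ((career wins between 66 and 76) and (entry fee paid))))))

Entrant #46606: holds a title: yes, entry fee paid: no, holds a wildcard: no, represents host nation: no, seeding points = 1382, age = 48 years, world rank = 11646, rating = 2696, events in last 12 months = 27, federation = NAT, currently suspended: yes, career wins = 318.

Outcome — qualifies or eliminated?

Atomic conditions:
  events in last 12 months ≥ 49: 27 ≥ 49 is false
  represents host nation: no → false
  age ≤ 68 years: 48 ≤ 68 is true
  federation = FIDE-A: NAT == FIDE-A is false
  world rank = 4920: 11646 == 4920 is false
  NOT holds a title: yes → false
  seeding points ≥ 1070: 1382 ≥ 1070 is true
  rating < 1753: 2696 < 1753 is false
  world rank < 7396: 11646 < 7396 is false
  rating ≥ 2098: 2696 ≥ 2098 is true
  NOT currently suspended: yes → false
  holds a wildcard: no → false
  career wins between 66 and 76: 318 in [66, 76] is false
  entry fee paid: no → false
Combine:
[1.1.2] false AND true = false
[1.1] false OR false = false
[1.2.1] false AND false AND false AND true = false
[1.2] NOT false = true
[1] false OR true = true
[2.1] false AND false AND true = false
[2.2.1.1.3] false AND false = false
[2.2.1.1] false AND false AND false = false
[2.2.1] NOT false = true
[2.2] NOT true = false
[2] false → false (antecedent false ⇒ implication holds) = true
[root] true AND true = true
Overall: true → qualifies

Qualifies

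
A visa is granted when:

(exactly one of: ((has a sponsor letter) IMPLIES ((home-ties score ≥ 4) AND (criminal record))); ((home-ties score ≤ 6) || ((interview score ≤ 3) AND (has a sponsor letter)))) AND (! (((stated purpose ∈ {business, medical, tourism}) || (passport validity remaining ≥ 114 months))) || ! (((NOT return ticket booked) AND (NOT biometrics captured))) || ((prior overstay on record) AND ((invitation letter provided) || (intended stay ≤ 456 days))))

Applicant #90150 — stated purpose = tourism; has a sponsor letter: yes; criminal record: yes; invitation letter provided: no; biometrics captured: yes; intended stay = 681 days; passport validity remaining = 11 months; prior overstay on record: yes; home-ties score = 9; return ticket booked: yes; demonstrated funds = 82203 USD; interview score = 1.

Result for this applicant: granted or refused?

Refused

Atomic conditions:
  has a sponsor letter: yes → true
  home-ties score ≥ 4: 9 ≥ 4 is true
  criminal record: yes → true
  home-ties score ≤ 6: 9 ≤ 6 is false
  interview score ≤ 3: 1 ≤ 3 is true
  stated purpose ∈ {business, medical, tourism}: tourism is in the set → true
  passport validity remaining ≥ 114 months: 11 ≥ 114 is false
  NOT return ticket booked: yes → false
  NOT biometrics captured: yes → false
  prior overstay on record: yes → true
  invitation letter provided: no → false
  intended stay ≤ 456 days: 681 ≤ 456 is false
Combine:
[1.1.2] true AND true = true
[1.1] true → true = true
[1.2.2] true AND true = true
[1.2] false OR true = true
[1] exactly-one(true, true) = false
[2.1.1] true OR false = true
[2.1] NOT true = false
[2.2.1] false AND false = false
[2.2] NOT false = true
[2.3.2] false OR false = false
[2.3] true AND false = false
[2] false OR true OR false = true
[root] false AND true = false
Overall: false → refused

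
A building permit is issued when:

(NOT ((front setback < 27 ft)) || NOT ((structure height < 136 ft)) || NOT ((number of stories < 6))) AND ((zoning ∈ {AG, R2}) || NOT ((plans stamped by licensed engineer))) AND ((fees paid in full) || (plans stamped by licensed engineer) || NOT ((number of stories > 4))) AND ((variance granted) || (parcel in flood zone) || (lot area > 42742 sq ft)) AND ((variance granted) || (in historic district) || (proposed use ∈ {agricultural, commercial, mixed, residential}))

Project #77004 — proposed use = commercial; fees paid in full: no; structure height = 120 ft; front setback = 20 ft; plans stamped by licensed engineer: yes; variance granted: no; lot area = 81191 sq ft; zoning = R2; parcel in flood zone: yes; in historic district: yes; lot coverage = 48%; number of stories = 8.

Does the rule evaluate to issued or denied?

Issued

Atomic conditions:
  front setback < 27 ft: 20 < 27 is true
  structure height < 136 ft: 120 < 136 is true
  number of stories < 6: 8 < 6 is false
  zoning ∈ {AG, R2}: R2 is in the set → true
  plans stamped by licensed engineer: yes → true
  fees paid in full: no → false
  number of stories > 4: 8 > 4 is true
  variance granted: no → false
  parcel in flood zone: yes → true
  lot area > 42742 sq ft: 81191 > 42742 is true
  in historic district: yes → true
  proposed use ∈ {agricultural, commercial, mixed, residential}: commercial is in the set → true
Combine:
[1.1] NOT true = false
[1.2] NOT true = false
[1.3] NOT false = true
[1] false OR false OR true = true
[2.2] NOT true = false
[2] true OR false = true
[3.3] NOT true = false
[3] false OR true OR false = true
[4] false OR true OR true = true
[5] false OR true OR true = true
[root] true AND true AND true AND true AND true = true
Overall: true → issued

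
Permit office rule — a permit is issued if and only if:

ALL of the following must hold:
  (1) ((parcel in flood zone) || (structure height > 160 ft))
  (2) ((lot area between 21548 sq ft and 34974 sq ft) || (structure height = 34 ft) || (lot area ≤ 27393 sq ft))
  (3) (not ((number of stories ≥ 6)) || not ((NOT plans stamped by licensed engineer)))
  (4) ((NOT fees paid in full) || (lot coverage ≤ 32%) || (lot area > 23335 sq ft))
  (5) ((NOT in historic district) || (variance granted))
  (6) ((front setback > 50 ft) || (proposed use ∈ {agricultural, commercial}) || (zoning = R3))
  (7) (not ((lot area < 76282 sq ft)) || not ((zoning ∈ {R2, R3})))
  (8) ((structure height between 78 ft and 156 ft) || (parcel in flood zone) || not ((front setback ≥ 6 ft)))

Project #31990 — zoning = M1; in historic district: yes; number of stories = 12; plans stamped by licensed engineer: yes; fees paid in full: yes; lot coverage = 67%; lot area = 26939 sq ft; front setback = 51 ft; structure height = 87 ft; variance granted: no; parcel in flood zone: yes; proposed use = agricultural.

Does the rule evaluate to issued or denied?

Denied

Atomic conditions:
  parcel in flood zone: yes → true
  structure height > 160 ft: 87 > 160 is false
  lot area between 21548 sq ft and 34974 sq ft: 26939 in [21548, 34974] is true
  structure height = 34 ft: 87 == 34 is false
  lot area ≤ 27393 sq ft: 26939 ≤ 27393 is true
  number of stories ≥ 6: 12 ≥ 6 is true
  NOT plans stamped by licensed engineer: yes → false
  NOT fees paid in full: yes → false
  lot coverage ≤ 32%: 67 ≤ 32 is false
  lot area > 23335 sq ft: 26939 > 23335 is true
  NOT in historic district: yes → false
  variance granted: no → false
  front setback > 50 ft: 51 > 50 is true
  proposed use ∈ {agricultural, commercial}: agricultural is in the set → true
  zoning = R3: M1 == R3 is false
  lot area < 76282 sq ft: 26939 < 76282 is true
  zoning ∈ {R2, R3}: M1 is not in the set → false
  structure height between 78 ft and 156 ft: 87 in [78, 156] is true
  front setback ≥ 6 ft: 51 ≥ 6 is true
Combine:
[1] true OR false = true
[2] true OR false OR true = true
[3.1] NOT true = false
[3.2] NOT false = true
[3] false OR true = true
[4] false OR false OR true = true
[5] false OR false = false
[6] true OR true OR false = true
[7.1] NOT true = false
[7.2] NOT false = true
[7] false OR true = true
[8.3] NOT true = false
[8] true OR true OR false = true
[root] true AND true AND true AND true AND false AND true AND true AND true = false
Overall: false → denied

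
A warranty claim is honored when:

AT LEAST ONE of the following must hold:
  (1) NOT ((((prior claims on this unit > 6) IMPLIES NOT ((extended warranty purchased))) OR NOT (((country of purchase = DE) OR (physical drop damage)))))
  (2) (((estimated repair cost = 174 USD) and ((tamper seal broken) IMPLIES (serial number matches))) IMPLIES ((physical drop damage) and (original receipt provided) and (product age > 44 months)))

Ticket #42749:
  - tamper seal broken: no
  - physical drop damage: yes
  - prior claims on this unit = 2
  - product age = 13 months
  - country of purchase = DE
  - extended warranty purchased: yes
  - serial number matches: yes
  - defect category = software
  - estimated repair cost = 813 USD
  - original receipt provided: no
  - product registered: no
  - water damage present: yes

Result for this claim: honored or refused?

Honored

Atomic conditions:
  prior claims on this unit > 6: 2 > 6 is false
  extended warranty purchased: yes → true
  country of purchase = DE: DE == DE is true
  physical drop damage: yes → true
  estimated repair cost = 174 USD: 813 == 174 is false
  tamper seal broken: no → false
  serial number matches: yes → true
  original receipt provided: no → false
  product age > 44 months: 13 > 44 is false
Combine:
[1.1.1.2] NOT true = false
[1.1.1] false → false (antecedent false ⇒ implication holds) = true
[1.1.2.1] true OR true = true
[1.1.2] NOT true = false
[1.1] true OR false = true
[1] NOT true = false
[2.1.2] false → true (antecedent false ⇒ implication holds) = true
[2.1] false AND true = false
[2.2] true AND false AND false = false
[2] false → false (antecedent false ⇒ implication holds) = true
[root] false OR true = true
Overall: true → honored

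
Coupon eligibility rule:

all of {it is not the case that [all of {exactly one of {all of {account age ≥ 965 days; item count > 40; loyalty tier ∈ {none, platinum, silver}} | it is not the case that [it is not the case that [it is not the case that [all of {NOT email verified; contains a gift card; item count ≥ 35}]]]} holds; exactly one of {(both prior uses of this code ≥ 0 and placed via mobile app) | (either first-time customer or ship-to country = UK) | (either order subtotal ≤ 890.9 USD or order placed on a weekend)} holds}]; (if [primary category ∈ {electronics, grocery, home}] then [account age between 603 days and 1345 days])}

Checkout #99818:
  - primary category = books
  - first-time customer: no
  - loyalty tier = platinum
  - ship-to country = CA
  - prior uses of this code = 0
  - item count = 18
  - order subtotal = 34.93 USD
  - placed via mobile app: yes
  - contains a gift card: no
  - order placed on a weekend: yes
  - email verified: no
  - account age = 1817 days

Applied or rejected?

Atomic conditions:
  account age ≥ 965 days: 1817 ≥ 965 is true
  item count > 40: 18 > 40 is false
  loyalty tier ∈ {none, platinum, silver}: platinum is in the set → true
  NOT email verified: no → true
  contains a gift card: no → false
  item count ≥ 35: 18 ≥ 35 is false
  prior uses of this code ≥ 0: 0 ≥ 0 is true
  placed via mobile app: yes → true
  first-time customer: no → false
  ship-to country = UK: CA == UK is false
  order subtotal ≤ 890.9 USD: 34.93 ≤ 890.9 is true
  order placed on a weekend: yes → true
  primary category ∈ {electronics, grocery, home}: books is not in the set → false
  account age between 603 days and 1345 days: 1817 in [603, 1345] is false
Combine:
[1.1.1.1] true AND false AND true = false
[1.1.1.2.1.1.1] true AND false AND false = false
[1.1.1.2.1.1] NOT false = true
[1.1.1.2.1] NOT true = false
[1.1.1.2] NOT false = true
[1.1.1] exactly-one(false, true) = true
[1.1.2.1] true AND true = true
[1.1.2.2] false OR false = false
[1.1.2.3] true OR true = true
[1.1.2] exactly-one(true, false, true) = false
[1.1] true AND false = false
[1] NOT false = true
[2] false → false (antecedent false ⇒ implication holds) = true
[root] true AND true = true
Overall: true → applied

Applied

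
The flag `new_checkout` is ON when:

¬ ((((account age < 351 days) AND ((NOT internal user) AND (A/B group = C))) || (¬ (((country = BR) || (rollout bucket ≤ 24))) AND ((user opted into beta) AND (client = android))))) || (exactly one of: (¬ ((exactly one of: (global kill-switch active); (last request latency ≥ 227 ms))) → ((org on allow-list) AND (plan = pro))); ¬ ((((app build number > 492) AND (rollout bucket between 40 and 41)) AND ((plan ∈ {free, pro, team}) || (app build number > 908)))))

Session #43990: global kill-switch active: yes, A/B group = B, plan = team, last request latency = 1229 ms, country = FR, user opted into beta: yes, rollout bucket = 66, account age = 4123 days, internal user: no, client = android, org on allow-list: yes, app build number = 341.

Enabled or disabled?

Enabled

Atomic conditions:
  account age < 351 days: 4123 < 351 is false
  NOT internal user: no → true
  A/B group = C: B == C is false
  country = BR: FR == BR is false
  rollout bucket ≤ 24: 66 ≤ 24 is false
  user opted into beta: yes → true
  client = android: android == android is true
  global kill-switch active: yes → true
  last request latency ≥ 227 ms: 1229 ≥ 227 is true
  org on allow-list: yes → true
  plan = pro: team == pro is false
  app build number > 492: 341 > 492 is false
  rollout bucket between 40 and 41: 66 in [40, 41] is false
  plan ∈ {free, pro, team}: team is in the set → true
  app build number > 908: 341 > 908 is false
Combine:
[1.1.1.2] true AND false = false
[1.1.1] false AND false = false
[1.1.2.1.1] false OR false = false
[1.1.2.1] NOT false = true
[1.1.2.2] true AND true = true
[1.1.2] true AND true = true
[1.1] false OR true = true
[1] NOT true = false
[2.1.1.1] exactly-one(true, true) = false
[2.1.1] NOT false = true
[2.1.2] true AND false = false
[2.1] true → false = false
[2.2.1.1] false AND false = false
[2.2.1.2] true OR false = true
[2.2.1] false AND true = false
[2.2] NOT false = true
[2] exactly-one(false, true) = true
[root] false OR true = true
Overall: true → enabled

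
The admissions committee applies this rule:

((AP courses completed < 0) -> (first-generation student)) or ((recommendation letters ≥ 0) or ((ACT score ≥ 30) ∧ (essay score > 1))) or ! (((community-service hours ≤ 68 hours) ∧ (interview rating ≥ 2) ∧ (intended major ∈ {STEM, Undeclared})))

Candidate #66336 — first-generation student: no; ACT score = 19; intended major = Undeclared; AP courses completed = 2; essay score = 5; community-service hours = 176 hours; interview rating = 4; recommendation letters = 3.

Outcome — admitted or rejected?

Atomic conditions:
  AP courses completed < 0: 2 < 0 is false
  first-generation student: no → false
  recommendation letters ≥ 0: 3 ≥ 0 is true
  ACT score ≥ 30: 19 ≥ 30 is false
  essay score > 1: 5 > 1 is true
  community-service hours ≤ 68 hours: 176 ≤ 68 is false
  interview rating ≥ 2: 4 ≥ 2 is true
  intended major ∈ {STEM, Undeclared}: Undeclared is in the set → true
Combine:
[1] false → false (antecedent false ⇒ implication holds) = true
[2.2] false AND true = false
[2] true OR false = true
[3.1] false AND true AND true = false
[3] NOT false = true
[root] true OR true OR true = true
Overall: true → admitted

Admitted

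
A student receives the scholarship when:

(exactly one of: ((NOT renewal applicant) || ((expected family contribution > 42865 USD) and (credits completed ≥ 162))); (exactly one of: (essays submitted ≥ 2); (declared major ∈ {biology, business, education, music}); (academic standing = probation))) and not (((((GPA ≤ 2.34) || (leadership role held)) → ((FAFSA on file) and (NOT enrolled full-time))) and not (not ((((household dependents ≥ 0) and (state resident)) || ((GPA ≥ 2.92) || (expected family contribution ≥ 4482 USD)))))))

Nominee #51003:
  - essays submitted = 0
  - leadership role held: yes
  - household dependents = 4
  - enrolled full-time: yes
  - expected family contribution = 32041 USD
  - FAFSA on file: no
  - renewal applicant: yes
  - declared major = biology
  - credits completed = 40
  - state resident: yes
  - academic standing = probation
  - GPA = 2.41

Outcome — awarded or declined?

Atomic conditions:
  NOT renewal applicant: yes → false
  expected family contribution > 42865 USD: 32041 > 42865 is false
  credits completed ≥ 162: 40 ≥ 162 is false
  essays submitted ≥ 2: 0 ≥ 2 is false
  declared major ∈ {biology, business, education, music}: biology is in the set → true
  academic standing = probation: probation == probation is true
  GPA ≤ 2.34: 2.41 ≤ 2.34 is false
  leadership role held: yes → true
  FAFSA on file: no → false
  NOT enrolled full-time: yes → false
  household dependents ≥ 0: 4 ≥ 0 is true
  state resident: yes → true
  GPA ≥ 2.92: 2.41 ≥ 2.92 is false
  expected family contribution ≥ 4482 USD: 32041 ≥ 4482 is true
Combine:
[1.1.2] false AND false = false
[1.1] false OR false = false
[1.2] exactly-one(false, true, true) = false
[1] exactly-one(false, false) = false
[2.1.1.1] false OR true = true
[2.1.1.2] false AND false = false
[2.1.1] true → false = false
[2.1.2.1.1.1] true AND true = true
[2.1.2.1.1.2] false OR true = true
[2.1.2.1.1] true OR true = true
[2.1.2.1] NOT true = false
[2.1.2] NOT false = true
[2.1] false AND true = false
[2] NOT false = true
[root] false AND true = false
Overall: false → declined

Declined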